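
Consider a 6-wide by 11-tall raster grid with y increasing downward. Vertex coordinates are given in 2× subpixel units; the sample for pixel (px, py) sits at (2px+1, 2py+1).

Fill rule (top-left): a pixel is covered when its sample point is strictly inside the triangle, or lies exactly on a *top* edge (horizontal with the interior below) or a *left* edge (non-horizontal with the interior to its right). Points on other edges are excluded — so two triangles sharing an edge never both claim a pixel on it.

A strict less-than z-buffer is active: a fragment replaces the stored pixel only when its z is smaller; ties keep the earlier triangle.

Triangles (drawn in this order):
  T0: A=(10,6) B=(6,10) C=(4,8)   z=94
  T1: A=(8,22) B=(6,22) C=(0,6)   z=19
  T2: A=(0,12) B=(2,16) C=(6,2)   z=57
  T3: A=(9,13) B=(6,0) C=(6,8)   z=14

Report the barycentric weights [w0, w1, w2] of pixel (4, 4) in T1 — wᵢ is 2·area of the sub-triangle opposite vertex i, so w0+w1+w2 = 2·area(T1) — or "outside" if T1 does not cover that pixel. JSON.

T0:
  2·area = 16
  edge (10, 6)→(6, 10): d=(-4,4) right/bottom  bias=-1
  edge (6, 10)→(4, 8): d=(-2,-2) top-left  bias=+0
  edge (4, 8)→(10, 6): d=(6,-2) top-left  bias=+0
    (0,2)@(1, 5): e=[40,0,-24] → ·  [on edge]
    (5,2)@(11, 5): e=[0,20,-4] → ·  [on edge]
    (1,3)@(3, 7): e=[24,0,-8] → ·  [on edge]
    (3,3)@(7, 7): e=[8,8,0] → #  [on edge]
    (4,3)@(9, 7): e=[0,12,4] → ·  [on edge]
    (0,4)@(1, 9): e=[24,-8,0] → ·  [on edge]
    (2,4)@(5, 9): e=[8,0,8] → #  [on edge]
    (3,4)@(7, 9): e=[0,4,12] → ·  [on edge]
    (2,5)@(5, 11): e=[0,-4,20] → ·  [on edge]
    (3,5)@(7, 11): e=[-8,0,24] → ·  [on edge]
    (1,6)@(3, 13): e=[0,-12,28] → ·  [on edge]
    (4,6)@(9, 13): e=[-24,0,40] → ·  [on edge]
    (0,7)@(1, 15): e=[0,-20,36] → ·  [on edge]
    (5,7)@(11, 15): e=[-40,0,56] → ·  [on edge]
  covered (2 px):
    · · · · · ·
    · · · · · ·
    · · · · · ·
    · · · # · ·
    · · # · · ·
    · · · · · ·
    · · · · · ·
    · · · · · ·
    · · · · · ·
    · · · · · ·
    · · · · · ·
T1:
  2·area = 32
  edge (8, 22)→(6, 22): d=(-2,0) right/bottom  bias=-1
  edge (6, 22)→(0, 6): d=(-6,-16) top-left  bias=+0
  edge (0, 6)→(8, 22): d=(8,16) right/bottom  bias=-1
    (1,6)@(3, 13): e=[18,6,8] → #
    (2,6)@(5, 13): e=[18,38,-24] → ·
    (1,7)@(3, 15): e=[14,-6,24] → ·
    (2,8)@(5, 17): e=[10,14,8] → #
    (3,8)@(7, 17): e=[10,46,-24] → ·
    (2,9)@(5, 19): e=[6,2,24] → #
    (3,9)@(7, 19): e=[6,34,-8] → ·
    (2,10)@(5, 21): e=[2,-10,40] → ·
    (3,10)@(7, 21): e=[2,22,8] → #
    (4,10)@(9, 21): e=[2,54,-24] → ·
  covered (4 px):
    · · · · · ·
    · · · · · ·
    · · · · · ·
    · · · · · ·
    · · · · · ·
    · · · · · ·
    · # · · · ·
    · · · · · ·
    · · # · · ·
    · · # · · ·
    · · · # · ·
T2:
  2·area = 44  (B↔C swapped to make it positive)
  edge (0, 12)→(6, 2): d=(6,-10) top-left  bias=+0
  edge (6, 2)→(2, 16): d=(-4,14) right/bottom  bias=-1
  edge (2, 16)→(0, 12): d=(-2,-4) top-left  bias=+0
    (2,2)@(5, 5): e=[8,2,34] → #
    (3,2)@(7, 5): e=[28,-26,42] → ·
    (1,3)@(3, 7): e=[0,22,22] → #  [on edge]
    (2,3)@(5, 7): e=[20,-6,30] → ·
    (1,4)@(3, 9): e=[12,14,18] → #
    (2,4)@(5, 9): e=[32,-14,26] → ·
    (0,5)@(1, 11): e=[4,34,6] → #
    (2,5)@(5, 11): e=[44,-22,22] → ·
    (0,6)@(1, 13): e=[16,26,2] → #
    (1,6)@(3, 13): e=[36,-2,10] → ·
    (0,7)@(1, 15): e=[28,18,-2] → ·
  covered (6 px):
    · · · · · ·
    · · · · · ·
    · · # · · ·
    · # · · · ·
    · # · · · ·
    # # · · · ·
    # · · · · ·
    · · · · · ·
    · · · · · ·
    · · · · · ·
    · · · · · ·
T3:
  2·area = 24  (B↔C swapped to make it positive)
  edge (9, 13)→(6, 8): d=(-3,-5) top-left  bias=+0
  edge (6, 8)→(6, 0): d=(0,-8) top-left  bias=+0
  edge (6, 0)→(9, 13): d=(3,13) right/bottom  bias=-1
    (1,1)@(3, 3): e=[0,-24,48] → ·  [on edge]
    (3,2)@(7, 5): e=[14,8,2] → #
    (4,2)@(9, 5): e=[24,24,-24] → ·
    (3,3)@(7, 7): e=[8,8,8] → #
    (4,3)@(9, 7): e=[18,24,-18] → ·
    (3,4)@(7, 9): e=[2,8,14] → #
    (4,4)@(9, 9): e=[12,24,-12] → ·
    (3,5)@(7, 11): e=[-4,8,20] → ·
    (4,6)@(9, 13): e=[0,24,0] → ·  [on edge]
  covered (3 px):
    · · · · · ·
    · · · · · ·
    · · · # · ·
    · · · # · ·
    · · · # · ·
    · · · · · ·
    · · · · · ·
    · · · · · ·
    · · · · · ·
    · · · · · ·
    · · · · · ·

Result: "outside"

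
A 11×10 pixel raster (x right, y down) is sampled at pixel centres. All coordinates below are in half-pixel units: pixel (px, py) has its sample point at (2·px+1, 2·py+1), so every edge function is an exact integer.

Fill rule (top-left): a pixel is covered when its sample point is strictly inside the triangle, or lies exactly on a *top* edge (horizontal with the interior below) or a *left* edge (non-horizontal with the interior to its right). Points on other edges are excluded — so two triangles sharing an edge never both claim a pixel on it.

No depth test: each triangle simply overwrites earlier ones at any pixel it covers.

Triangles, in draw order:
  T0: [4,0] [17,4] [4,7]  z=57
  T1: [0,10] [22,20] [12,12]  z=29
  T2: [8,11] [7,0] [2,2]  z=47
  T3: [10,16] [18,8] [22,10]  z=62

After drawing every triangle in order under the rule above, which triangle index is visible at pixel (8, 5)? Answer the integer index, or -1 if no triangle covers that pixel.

T0:
  2·area = 91
  edge (4, 0)→(17, 4): d=(13,4) right/bottom  bias=-1
  edge (17, 4)→(4, 7): d=(-13,3) right/bottom  bias=-1
  edge (4, 7)→(4, 0): d=(0,-7) top-left  bias=+0
    (2,0)@(5, 1): e=[9,75,7] → █
    (3,0)@(7, 1): e=[1,69,21] → █
    (4,0)@(9, 1): e=[-7,63,35] → ·
    (2,1)@(5, 3): e=[35,49,7] → █
    (4,1)@(9, 3): e=[19,37,35] → █
    (5,1)@(11, 3): e=[11,31,49] → █
    (6,1)@(13, 3): e=[3,25,63] → █
    (7,1)@(15, 3): e=[-5,19,77] → ·
    (2,2)@(5, 5): e=[61,23,7] → █
    (6,2)@(13, 5): e=[29,-1,63] → ·
    (2,3)@(5, 7): e=[87,-3,7] → ·
    (3,3)@(7, 7): e=[79,-9,21] → ·
  covered (11 px):
    · · █ █ · · · · · · ·
    · · █ █ █ █ █ · · · ·
    · · █ █ █ █ · · · · ·
    · · · · · · · · · · ·
    · · · · · · · · · · ·
    · · · · · · · · · · ·
    · · · · · · · · · · ·
    · · · · · · · · · · ·
    · · · · · · · · · · ·
    · · · · · · · · · · ·
T1:
  2·area = 76  (B↔C swapped to make it positive)
  edge (0, 10)→(12, 12): d=(12,2) right/bottom  bias=-1
  edge (12, 12)→(22, 20): d=(10,8) right/bottom  bias=-1
  edge (22, 20)→(0, 10): d=(-22,-10) top-left  bias=+0
    (1,5)@(3, 11): e=[6,62,8] → █
    (2,5)@(5, 11): e=[2,46,28] → █
    (3,5)@(7, 11): e=[-2,30,48] → ·
    (1,6)@(3, 13): e=[30,82,-36] → ·
    (2,6)@(5, 13): e=[26,66,-16] → ·
    (3,6)@(7, 13): e=[22,50,4] → █
    (4,6)@(9, 13): e=[18,34,24] → █
    (5,6)@(11, 13): e=[14,18,44] → █
    (6,6)@(13, 13): e=[10,2,64] → █
    (7,6)@(15, 13): e=[6,-14,84] → ·
    (3,7)@(7, 15): e=[46,70,-40] → ·
    (4,7)@(9, 15): e=[42,54,-20] → ·
    (5,7)@(11, 15): e=[38,38,0] → █  [on edge]
  covered (10 px):
    · · · · · · · · · · ·
    · · · · · · · · · · ·
    · · · · · · · · · · ·
    · · · · · · · · · · ·
    · · · · · · · · · · ·
    · █ █ · · · · · · · ·
    · · · █ █ █ █ · · · ·
    · · · · · █ █ █ · · ·
    · · · · · · · · █ · ·
    · · · · · · · · · · ·
T2:
  2·area = 57  (B↔C swapped to make it positive)
  edge (8, 11)→(2, 2): d=(-6,-9) top-left  bias=+0
  edge (2, 2)→(7, 0): d=(5,-2) top-left  bias=+0
  edge (7, 0)→(8, 11): d=(1,11) right/bottom  bias=-1
    (2,0)@(5, 1): e=[33,1,23] → █
    (3,0)@(7, 1): e=[51,5,1] → █
    (4,0)@(9, 1): e=[69,9,-21] → ·
    (1,1)@(3, 3): e=[3,7,47] → █
    (4,1)@(9, 3): e=[57,19,-19] → ·
    (1,2)@(3, 5): e=[-9,17,49] → ·
    (2,2)@(5, 5): e=[9,21,27] → █
    (4,2)@(9, 5): e=[45,29,-17] → ·
    (2,3)@(5, 7): e=[-3,31,29] → ·
    (3,3)@(7, 7): e=[15,35,7] → █
    (4,3)@(9, 7): e=[33,39,-15] → ·
    (3,4)@(7, 9): e=[3,45,9] → █
  covered (9 px):
    · · █ █ · · · · · · ·
    · █ █ █ · · · · · · ·
    · · █ █ · · · · · · ·
    · · · █ · · · · · · ·
    · · · █ · · · · · · ·
    · · · · · · · · · · ·
    · · · · · · · · · · ·
    · · · · · · · · · · ·
    · · · · · · · · · · ·
    · · · · · · · · · · ·
T3:
  2·area = 48
  edge (10, 16)→(18, 8): d=(8,-8) top-left  bias=+0
  edge (18, 8)→(22, 10): d=(4,2) right/bottom  bias=-1
  edge (22, 10)→(10, 16): d=(-12,6) right/bottom  bias=-1
    (10,2)@(21, 5): e=[0,-18,66] → ·  [on edge]
    (9,3)@(19, 7): e=[0,-6,54] → ·  [on edge]
    (8,4)@(17, 9): e=[0,6,42] → █  [on edge]
    (9,4)@(19, 9): e=[16,2,30] → █
    (10,4)@(21, 9): e=[32,-2,18] → ·
    (7,5)@(15, 11): e=[0,18,30] → █  [on edge]
    (10,5)@(21, 11): e=[48,6,-6] → ·
    (6,6)@(13, 13): e=[0,30,18] → █  [on edge]
    (8,6)@(17, 13): e=[32,22,-6] → ·
    (9,6)@(19, 13): e=[48,18,-18] → ·
    (5,7)@(11, 15): e=[0,42,6] → █  [on edge]
    (6,7)@(13, 15): e=[16,38,-6] → ·
    (4,8)@(9, 17): e=[0,54,-6] → ·  [on edge]
    (3,9)@(7, 19): e=[0,66,-18] → ·  [on edge]
  covered (8 px):
    · · · · · · · · · · ·
    · · · · · · · · · · ·
    · · · · · · · · · · ·
    · · · · · · · · · · ·
    · · · · · · · · █ █ ·
    · · · · · · · █ █ █ ·
    · · · · · · █ █ · · ·
    · · · · · █ · · · · ·
    · · · · · · · · · · ·
    · · · · · · · · · · ·

Z-buffer (winner per pixel, '.' = empty):
  . . 2 2 . . . . . . .
  . 2 2 2 0 0 0 . . . .
  . . 2 2 0 0 . . . . .
  . . . 2 . . . . . . .
  . . . 2 . . . . 3 3 .
  . 1 1 . . . . 3 3 3 .
  . . . 1 1 1 3 3 . . .
  . . . . . 3 1 1 . . .
  . . . . . . . . 1 . .
  . . . . . . . . . . .

Result: 3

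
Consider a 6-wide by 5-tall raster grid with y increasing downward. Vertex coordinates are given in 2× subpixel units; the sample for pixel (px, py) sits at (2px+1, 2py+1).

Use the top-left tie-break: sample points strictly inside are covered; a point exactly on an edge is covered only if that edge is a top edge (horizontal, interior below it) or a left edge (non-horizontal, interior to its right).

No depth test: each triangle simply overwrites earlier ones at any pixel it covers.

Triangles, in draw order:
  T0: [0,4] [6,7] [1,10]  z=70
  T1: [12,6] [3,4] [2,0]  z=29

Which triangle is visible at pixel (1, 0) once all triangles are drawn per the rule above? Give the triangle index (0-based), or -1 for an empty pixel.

T0:
  2·area = 33
  edge (0, 4)→(6, 7): d=(6,3) right/bottom  bias=-1
  edge (6, 7)→(1, 10): d=(-5,3) right/bottom  bias=-1
  edge (1, 10)→(0, 4): d=(-1,-6) top-left  bias=+0
    (0,2)@(1, 5): e=[3,25,5] → X
    (1,2)@(3, 5): e=[-3,19,17] → .
    (0,3)@(1, 7): e=[15,15,3] → X
    (1,3)@(3, 7): e=[9,9,15] → X
    (2,3)@(5, 7): e=[3,3,27] → X
    (3,3)@(7, 7): e=[-3,-3,39] → .
    (0,4)@(1, 9): e=[27,5,1] → X
    (1,4)@(3, 9): e=[21,-1,13] → .
    (2,4)@(5, 9): e=[15,-7,25] → .
  covered (5 px):
    . . . . . .
    . . . . . .
    X . . . . .
    X X X . . .
    X . . . . .
T1:
  2·area = 34
  edge (12, 6)→(3, 4): d=(-9,-2) top-left  bias=+0
  edge (3, 4)→(2, 0): d=(-1,-4) top-left  bias=+0
  edge (2, 0)→(12, 6): d=(10,6) right/bottom  bias=-1
    (1,0)@(3, 1): e=[27,3,4] → X
    (2,0)@(5, 1): e=[31,11,-8] → .
    (1,1)@(3, 3): e=[9,1,24] → X
    (2,1)@(5, 3): e=[13,9,12] → X
    (3,1)@(7, 3): e=[17,17,0] → .  [on edge]
    (1,2)@(3, 5): e=[-9,-1,44] → .
    (2,2)@(5, 5): e=[-5,7,32] → .
    (4,2)@(9, 5): e=[3,23,8] → X
    (5,2)@(11, 5): e=[7,31,-4] → .
    (4,3)@(9, 7): e=[-15,21,28] → .
  covered (4 px):
    . X . . . .
    . X X . . .
    . . . . X .
    . . . . . .
    . . . . . .

Z-buffer (winner per pixel, '.' = empty):
  . 1 . . . .
  . 1 1 . . .
  0 . . . 1 .
  0 0 0 . . .
  0 . . . . .

Answer: 1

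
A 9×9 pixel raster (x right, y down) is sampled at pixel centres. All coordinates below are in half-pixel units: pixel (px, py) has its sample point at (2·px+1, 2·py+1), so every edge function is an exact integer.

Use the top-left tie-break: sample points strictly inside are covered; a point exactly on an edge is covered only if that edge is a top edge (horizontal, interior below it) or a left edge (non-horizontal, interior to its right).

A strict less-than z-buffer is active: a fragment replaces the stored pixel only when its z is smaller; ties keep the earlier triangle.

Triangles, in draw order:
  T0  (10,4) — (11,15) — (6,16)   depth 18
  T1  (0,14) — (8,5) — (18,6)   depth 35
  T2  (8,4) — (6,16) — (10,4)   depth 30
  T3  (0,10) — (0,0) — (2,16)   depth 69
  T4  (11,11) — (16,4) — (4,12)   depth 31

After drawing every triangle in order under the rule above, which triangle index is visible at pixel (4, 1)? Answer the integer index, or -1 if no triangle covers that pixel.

T0:
  2·area = 56
  edge (10, 4)→(11, 15): d=(1,11) right/bottom  bias=-1
  edge (11, 15)→(6, 16): d=(-5,1) right/bottom  bias=-1
  edge (6, 16)→(10, 4): d=(4,-12) top-left  bias=+0
    (5,0)@(11, 1): e=[-14,70,0] → ·  [on edge]
    (4,3)@(9, 7): e=[14,42,0] → #  [on edge]
    (5,3)@(11, 7): e=[-8,40,24] → ·
    (4,4)@(9, 9): e=[16,32,8] → #
    (5,4)@(11, 9): e=[-6,30,32] → ·
    (4,5)@(9, 11): e=[18,22,16] → #
    (5,5)@(11, 11): e=[-4,20,40] → ·
    (3,6)@(7, 13): e=[42,14,0] → #  [on edge]
    (5,6)@(11, 13): e=[-2,10,48] → ·
    (3,7)@(7, 15): e=[44,4,8] → #
    (5,7)@(11, 15): e=[0,0,56] → ·  [on edge]
    (0,8)@(1, 17): e=[112,0,-56] → ·  [on edge]
  covered (7 px):
    · · · · · · · · ·
    · · · · · · · · ·
    · · · · · · · · ·
    · · · · # · · · ·
    · · · · # · · · ·
    · · · · # · · · ·
    · · · # # · · · ·
    · · · # # · · · ·
    · · · · · · · · ·
T1:
  2·area = 98
  edge (0, 14)→(8, 5): d=(8,-9) top-left  bias=+0
  edge (8, 5)→(18, 6): d=(10,1) right/bottom  bias=-1
  edge (18, 6)→(0, 14): d=(-18,8) right/bottom  bias=-1
    (3,3)@(7, 7): e=[7,21,70] → #
    (4,3)@(9, 7): e=[25,19,54] → #
    (5,3)@(11, 7): e=[43,17,38] → #
    (6,3)@(13, 7): e=[61,15,22] → #
    (7,3)@(15, 7): e=[79,13,6] → #
    (8,3)@(17, 7): e=[97,11,-10] → ·
    (2,4)@(5, 9): e=[5,43,50] → #
    (6,4)@(13, 9): e=[77,35,-14] → ·
    (7,4)@(15, 9): e=[95,33,-30] → ·
    (1,5)@(3, 11): e=[3,65,30] → #
    (3,5)@(7, 11): e=[39,61,-2] → ·
    (4,5)@(9, 11): e=[57,59,-18] → ·
  covered (12 px):
    · · · · · · · · ·
    · · · · · · · · ·
    · · · · · · · · ·
    · · · # # # # # ·
    · · # # # # · · ·
    · # # · · · · · ·
    # · · · · · · · ·
    · · · · · · · · ·
    · · · · · · · · ·
T2:
  2·area = 24  (B↔C swapped to make it positive)
  edge (8, 4)→(10, 4): d=(2,0) top-left  bias=+0
  edge (10, 4)→(6, 16): d=(-4,12) right/bottom  bias=-1
  edge (6, 16)→(8, 4): d=(2,-12) top-left  bias=+0
    (5,0)@(11, 1): e=[-6,0,30] → ·  [on edge]
    (4,2)@(9, 5): e=[2,8,14] → #
    (5,2)@(11, 5): e=[2,-16,38] → ·
    (4,3)@(9, 7): e=[6,0,18] → ·  [on edge]
    (3,5)@(7, 11): e=[14,8,2] → #
    (4,5)@(9, 11): e=[14,-16,26] → ·
    (3,6)@(7, 13): e=[18,0,6] → ·  [on edge]
  covered (2 px):
    · · · · · · · · ·
    · · · · · · · · ·
    · · · · # · · · ·
    · · · · · · · · ·
    · · · · · · · · ·
    · · · # · · · · ·
    · · · · · · · · ·
    · · · · · · · · ·
    · · · · · · · · ·
T3:
  2·area = 20
  edge (0, 10)→(0, 0): d=(0,-10) top-left  bias=+0
  edge (0, 0)→(2, 16): d=(2,16) right/bottom  bias=-1
  edge (2, 16)→(0, 10): d=(-2,-6) top-left  bias=+0
    (0,4)@(1, 9): e=[10,2,8] → #
    (1,4)@(3, 9): e=[30,-30,20] → ·
    (0,5)@(1, 11): e=[10,6,4] → #
    (1,5)@(3, 11): e=[30,-26,16] → ·
    (0,6)@(1, 13): e=[10,10,0] → #  [on edge]
    (1,6)@(3, 13): e=[30,-22,12] → ·
    (0,7)@(1, 15): e=[10,14,-4] → ·
  covered (3 px):
    · · · · · · · · ·
    · · · · · · · · ·
    · · · · · · · · ·
    · · · · · · · · ·
    # · · · · · · · ·
    # · · · · · · · ·
    # · · · · · · · ·
    · · · · · · · · ·
    · · · · · · · · ·
T4:
  2·area = 44  (B↔C swapped to make it positive)
  edge (11, 11)→(4, 12): d=(-7,1) right/bottom  bias=-1
  edge (4, 12)→(16, 4): d=(12,-8) top-left  bias=+0
  edge (16, 4)→(11, 11): d=(-5,7) right/bottom  bias=-1
    (7,2)@(15, 5): e=[38,4,2] → #
    (8,2)@(17, 5): e=[36,20,-12] → ·
    (6,3)@(13, 7): e=[26,12,6] → #
    (7,3)@(15, 7): e=[24,28,-8] → ·
    (4,4)@(9, 9): e=[16,4,24] → #
    (5,4)@(11, 9): e=[14,20,10] → #
    (6,4)@(13, 9): e=[12,36,-4] → ·
    (3,5)@(7, 11): e=[4,12,28] → #
    (5,5)@(11, 11): e=[0,44,0] → ·  [on edge]
    (3,6)@(7, 13): e=[-10,36,18] → ·
    (4,6)@(9, 13): e=[-12,52,4] → ·
  covered (6 px):
    · · · · · · · · ·
    · · · · · · · · ·
    · · · · · · · # ·
    · · · · · · # · ·
    · · · · # # · · ·
    · · · # # · · · ·
    · · · · · · · · ·
    · · · · · · · · ·
    · · · · · · · · ·

Z-buffer (winner per pixel, '.' = empty):
  . . . . . . . . .
  . . . . . . . . .
  . . . . 2 . . 4 .
  . . . 1 0 1 4 1 .
  3 . 1 1 0 4 . . .
  3 1 1 2 0 . . . .
  1 . . 0 0 . . . .
  . . . 0 0 . . . .
  . . . . . . . . .

Answer: -1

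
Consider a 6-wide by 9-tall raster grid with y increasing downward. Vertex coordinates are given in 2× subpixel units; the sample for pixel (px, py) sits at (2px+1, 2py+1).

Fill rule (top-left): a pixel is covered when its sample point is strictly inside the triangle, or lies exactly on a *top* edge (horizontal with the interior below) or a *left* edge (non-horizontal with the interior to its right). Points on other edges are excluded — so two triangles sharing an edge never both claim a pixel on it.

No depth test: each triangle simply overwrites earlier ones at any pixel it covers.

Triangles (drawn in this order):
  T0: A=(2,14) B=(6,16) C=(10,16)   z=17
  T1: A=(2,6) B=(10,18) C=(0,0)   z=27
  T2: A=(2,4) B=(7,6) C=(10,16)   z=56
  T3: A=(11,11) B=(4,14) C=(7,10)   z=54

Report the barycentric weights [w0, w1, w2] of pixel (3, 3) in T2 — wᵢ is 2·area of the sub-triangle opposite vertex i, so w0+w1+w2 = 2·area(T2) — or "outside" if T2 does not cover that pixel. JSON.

T0:
  2·area = 8  (B↔C swapped to make it positive)
  edge (2, 14)→(10, 16): d=(8,2) right/bottom  bias=-1
  edge (10, 16)→(6, 16): d=(-4,0) right/bottom  bias=-1
  edge (6, 16)→(2, 14): d=(-4,-2) top-left  bias=+0
    (2,7)@(5, 15): e=[2,4,2] → X
    (3,7)@(7, 15): e=[-2,4,6] → .
    (2,8)@(5, 17): e=[18,-4,-6] → .
  covered (1 px):
    . . . . . .
    . . . . . .
    . . . . . .
    . . . . . .
    . . . . . .
    . . . . . .
    . . . . . .
    . . X . . .
    . . . . . .
T1:
  2·area = 24  (B↔C swapped to make it positive)
  edge (2, 6)→(0, 0): d=(-2,-6) top-left  bias=+0
  edge (0, 0)→(10, 18): d=(10,18) right/bottom  bias=-1
  edge (10, 18)→(2, 6): d=(-8,-12) top-left  bias=+0
    (0,1)@(1, 3): e=[0,12,12] → X  [on edge]
    (1,1)@(3, 3): e=[12,-24,36] → .
    (0,2)@(1, 5): e=[-4,32,-4] → .
    (1,3)@(3, 7): e=[4,16,4] → X
    (2,3)@(5, 7): e=[16,-20,28] → .
    (1,4)@(3, 9): e=[0,36,-12] → .  [on edge]
    (2,4)@(5, 9): e=[12,0,12] → .  [on edge]
    (3,6)@(7, 13): e=[16,4,4] → X
    (4,6)@(9, 13): e=[28,-32,28] → .
    (2,7)@(5, 15): e=[0,60,-36] → .  [on edge]
    (3,7)@(7, 15): e=[12,24,-12] → .
  covered (3 px):
    . . . . . .
    X . . . . .
    . . . . . .
    . X . . . .
    . . . . . .
    . . . . . .
    . . . X . .
    . . . . . .
    . . . . . .
T2:
  2·area = 44
  edge (2, 4)→(7, 6): d=(5,2) right/bottom  bias=-1
  edge (7, 6)→(10, 16): d=(3,10) right/bottom  bias=-1
  edge (10, 16)→(2, 4): d=(-8,-12) top-left  bias=+0
    (1,2)@(3, 5): e=[3,37,4] → X
    (2,2)@(5, 5): e=[-1,17,28] → .
    (1,3)@(3, 7): e=[13,43,-12] → .
    (2,3)@(5, 7): e=[9,23,12] → X
    (3,3)@(7, 7): e=[5,3,36] → X
    (4,3)@(9, 7): e=[1,-17,60] → .
    (2,4)@(5, 9): e=[19,29,-4] → .
    (3,4)@(7, 9): e=[15,9,20] → X
    (4,4)@(9, 9): e=[11,-11,44] → .
    (3,5)@(7, 11): e=[25,15,4] → X
    (4,5)@(9, 11): e=[21,-5,28] → .
    (3,6)@(7, 13): e=[35,21,-12] → .
  covered (6 px):
    . . . . . .
    . . . . . .
    . X . . . .
    . . X X . .
    . . . X . .
    . . . X . .
    . . . . X .
    . . . . . .
    . . . . . .
T3:
  2·area = 19
  edge (11, 11)→(4, 14): d=(-7,3) right/bottom  bias=-1
  edge (4, 14)→(7, 10): d=(3,-4) top-left  bias=+0
  edge (7, 10)→(11, 11): d=(4,1) right/bottom  bias=-1
    (1,4)@(3, 9): e=[38,-19,0] → .  [on edge]
    (3,5)@(7, 11): e=[12,3,4] → X
    (4,5)@(9, 11): e=[6,11,2] → X
    (5,5)@(11, 11): e=[0,19,0] → .  [on edge]
    (2,6)@(5, 13): e=[4,1,14] → X
    (3,6)@(7, 13): e=[-2,9,12] → .
    (4,6)@(9, 13): e=[-8,17,10] → .
    (2,7)@(5, 15): e=[-10,7,22] → .
  covered (3 px):
    . . . . . .
    . . . . . .
    . . . . . .
    . . . . . .
    . . . . . .
    . . . X X .
    . . X . . .
    . . . . . .
    . . . . . .

Final: [3,36,5]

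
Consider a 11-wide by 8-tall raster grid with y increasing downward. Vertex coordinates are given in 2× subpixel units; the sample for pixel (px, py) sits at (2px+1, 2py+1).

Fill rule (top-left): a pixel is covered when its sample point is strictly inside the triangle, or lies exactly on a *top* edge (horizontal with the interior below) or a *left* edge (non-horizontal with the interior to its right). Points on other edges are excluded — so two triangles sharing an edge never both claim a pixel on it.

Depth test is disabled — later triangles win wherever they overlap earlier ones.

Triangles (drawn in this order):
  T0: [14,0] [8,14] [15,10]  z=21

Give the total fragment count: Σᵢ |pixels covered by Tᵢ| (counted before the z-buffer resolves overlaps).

T0:
  2·area = 74  (B↔C swapped to make it positive)
  edge (14, 0)→(15, 10): d=(1,10) right/bottom  bias=-1
  edge (15, 10)→(8, 14): d=(-7,4) right/bottom  bias=-1
  edge (8, 14)→(14, 0): d=(6,-14) top-left  bias=+0
    (6,1)@(13, 3): e=[13,57,4] → #
    (7,1)@(15, 3): e=[-7,49,32] → ·
    (6,2)@(13, 5): e=[15,43,16] → #
    (7,2)@(15, 5): e=[-5,35,44] → ·
    (5,3)@(11, 7): e=[37,37,0] → #  [on edge]
    (7,3)@(15, 7): e=[-3,21,56] → ·
    (5,4)@(11, 9): e=[39,23,12] → #
    (7,4)@(15, 9): e=[-1,7,68] → ·
    (5,5)@(11, 11): e=[41,9,24] → #
    (7,5)@(15, 11): e=[1,-7,80] → ·
    (4,6)@(9, 13): e=[63,3,8] → #
    (5,6)@(11, 13): e=[43,-5,36] → ·
  covered (9 px):
    · · · · · · · · · · ·
    · · · · · · # · · · ·
    · · · · · · # · · · ·
    · · · · · # # · · · ·
    · · · · · # # · · · ·
    · · · · · # # · · · ·
    · · · · # · · · · · ·
    · · · · · · · · · · ·

Final: 9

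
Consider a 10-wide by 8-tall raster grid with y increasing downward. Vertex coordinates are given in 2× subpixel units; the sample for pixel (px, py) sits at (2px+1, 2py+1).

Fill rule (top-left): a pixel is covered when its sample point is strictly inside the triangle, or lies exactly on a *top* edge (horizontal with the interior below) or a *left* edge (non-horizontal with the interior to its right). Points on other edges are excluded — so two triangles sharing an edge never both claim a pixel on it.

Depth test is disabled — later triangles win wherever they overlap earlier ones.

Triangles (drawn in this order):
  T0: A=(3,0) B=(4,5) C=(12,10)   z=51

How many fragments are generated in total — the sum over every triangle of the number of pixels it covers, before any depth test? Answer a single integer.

T0:
  2·area = 35  (B↔C swapped to make it positive)
  edge (3, 0)→(12, 10): d=(9,10) right/bottom  bias=-1
  edge (12, 10)→(4, 5): d=(-8,-5) top-left  bias=+0
  edge (4, 5)→(3, 0): d=(-1,-5) top-left  bias=+0
    (2,1)@(5, 3): e=[7,21,7] → #
    (3,1)@(7, 3): e=[-13,31,17] → ·
    (2,2)@(5, 5): e=[25,5,5] → #
    (3,2)@(7, 5): e=[5,15,15] → #
    (4,2)@(9, 5): e=[-15,25,25] → ·
    (2,3)@(5, 7): e=[43,-11,3] → ·
    (3,3)@(7, 7): e=[23,-1,13] → ·
    (4,3)@(9, 7): e=[3,9,23] → #
    (5,3)@(11, 7): e=[-17,19,33] → ·
    (4,4)@(9, 9): e=[21,-7,21] → ·
    (5,4)@(11, 9): e=[1,3,31] → #
    (6,4)@(13, 9): e=[-19,13,41] → ·
  covered (5 px):
    · · · · · · · · · ·
    · · # · · · · · · ·
    · · # # · · · · · ·
    · · · · # · · · · ·
    · · · · · # · · · ·
    · · · · · · · · · ·
    · · · · · · · · · ·
    · · · · · · · · · ·

Result: 5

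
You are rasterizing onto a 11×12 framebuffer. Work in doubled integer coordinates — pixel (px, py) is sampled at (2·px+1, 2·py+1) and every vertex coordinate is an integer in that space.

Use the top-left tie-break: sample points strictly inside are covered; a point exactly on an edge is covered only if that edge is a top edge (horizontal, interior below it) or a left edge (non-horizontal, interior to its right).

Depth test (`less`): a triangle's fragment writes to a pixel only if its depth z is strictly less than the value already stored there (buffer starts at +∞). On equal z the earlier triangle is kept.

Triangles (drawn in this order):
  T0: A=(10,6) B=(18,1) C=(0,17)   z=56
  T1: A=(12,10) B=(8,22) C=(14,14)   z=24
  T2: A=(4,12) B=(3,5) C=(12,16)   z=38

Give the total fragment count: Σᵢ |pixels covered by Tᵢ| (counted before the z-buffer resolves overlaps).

T0:
  2·area = 38
  edge (10, 6)→(18, 1): d=(8,-5) top-left  bias=+0
  edge (18, 1)→(0, 17): d=(-18,16) right/bottom  bias=-1
  edge (0, 17)→(10, 6): d=(10,-11) top-left  bias=+0
    (7,1)@(15, 3): e=[1,12,25] → █
    (8,1)@(17, 3): e=[11,-20,47] → ·
    (6,2)@(13, 5): e=[7,8,23] → █
    (7,2)@(15, 5): e=[17,-24,45] → ·
    (5,3)@(11, 7): e=[13,4,21] → █
    (6,3)@(13, 7): e=[23,-28,43] → ·
    (4,4)@(9, 9): e=[19,0,19] → ·  [on edge]
    (5,4)@(11, 9): e=[29,-32,41] → ·
  covered (3 px):
    · · · · · · · · · · ·
    · · · · · · · █ · · ·
    · · · · · · █ · · · ·
    · · · · · █ · · · · ·
    · · · · · · · · · · ·
    · · · · · · · · · · ·
    · · · · · · · · · · ·
    · · · · · · · · · · ·
    · · · · · · · · · · ·
    · · · · · · · · · · ·
    · · · · · · · · · · ·
    · · · · · · · · · · ·
T1:
  2·area = 40  (B↔C swapped to make it positive)
  edge (12, 10)→(14, 14): d=(2,4) right/bottom  bias=-1
  edge (14, 14)→(8, 22): d=(-6,8) right/bottom  bias=-1
  edge (8, 22)→(12, 10): d=(4,-12) top-left  bias=+0
    (7,0)@(15, 1): e=[-30,70,0] → ·  [on edge]
    (6,3)@(13, 7): e=[-10,50,0] → ·  [on edge]
    (5,6)@(11, 13): e=[10,30,0] → █  [on edge]
    (6,6)@(13, 13): e=[2,14,24] → █
    (7,6)@(15, 13): e=[-6,-2,48] → ·
    (5,7)@(11, 15): e=[14,18,8] → █
    (7,7)@(15, 15): e=[-2,-14,56] → ·
    (5,8)@(11, 17): e=[18,6,16] → █
    (6,8)@(13, 17): e=[10,-10,40] → ·
    (4,9)@(9, 19): e=[30,10,0] → █  [on edge]
    (5,9)@(11, 19): e=[22,-6,24] → ·
    (4,10)@(9, 21): e=[34,-2,8] → ·
  covered (6 px):
    · · · · · · · · · · ·
    · · · · · · · · · · ·
    · · · · · · · · · · ·
    · · · · · · · · · · ·
    · · · · · · · · · · ·
    · · · · · · · · · · ·
    · · · · · █ █ · · · ·
    · · · · · █ █ · · · ·
    · · · · · █ · · · · ·
    · · · · █ · · · · · ·
    · · · · · · · · · · ·
    · · · · · · · · · · ·
T2:
  2·area = 52
  edge (4, 12)→(3, 5): d=(-1,-7) top-left  bias=+0
  edge (3, 5)→(12, 16): d=(9,11) right/bottom  bias=-1
  edge (12, 16)→(4, 12): d=(-8,-4) top-left  bias=+0
    (1,2)@(3, 5): e=[0,0,52] → ·  [on edge]
    (2,4)@(5, 9): e=[10,14,28] → █
    (3,4)@(7, 9): e=[24,-8,36] → ·
    (2,5)@(5, 11): e=[8,32,12] → █
    (3,5)@(7, 11): e=[22,10,20] → █
    (4,5)@(9, 11): e=[36,-12,28] → ·
    (2,6)@(5, 13): e=[6,50,-4] → ·
    (3,6)@(7, 13): e=[20,28,4] → █
    (4,6)@(9, 13): e=[34,6,12] → █
    (5,6)@(11, 13): e=[48,-16,20] → ·
    (3,7)@(7, 15): e=[18,46,-12] → ·
    (4,7)@(9, 15): e=[32,24,-4] → ·
    (2,9)@(5, 19): e=[0,104,-52] → ·  [on edge]
  covered (6 px):
    · · · · · · · · · · ·
    · · · · · · · · · · ·
    · · · · · · · · · · ·
    · · · · · · · · · · ·
    · · █ · · · · · · · ·
    · · █ █ · · · · · · ·
    · · · █ █ · · · · · ·
    · · · · · █ · · · · ·
    · · · · · · · · · · ·
    · · · · · · · · · · ·
    · · · · · · · · · · ·
    · · · · · · · · · · ·

Answer: 15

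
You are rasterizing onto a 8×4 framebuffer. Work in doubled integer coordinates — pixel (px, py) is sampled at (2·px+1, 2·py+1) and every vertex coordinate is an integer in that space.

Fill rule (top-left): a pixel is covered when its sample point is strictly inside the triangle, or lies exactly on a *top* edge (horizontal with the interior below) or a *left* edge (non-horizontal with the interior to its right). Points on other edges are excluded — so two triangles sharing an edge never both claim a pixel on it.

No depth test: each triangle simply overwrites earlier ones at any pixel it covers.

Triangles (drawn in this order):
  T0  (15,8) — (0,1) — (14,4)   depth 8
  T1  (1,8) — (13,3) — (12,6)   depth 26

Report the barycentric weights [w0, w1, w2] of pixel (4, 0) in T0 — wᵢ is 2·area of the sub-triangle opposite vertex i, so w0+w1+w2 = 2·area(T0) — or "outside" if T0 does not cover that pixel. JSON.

T0:
  2·area = 53
  edge (15, 8)→(0, 1): d=(-15,-7) top-left  bias=+0
  edge (0, 1)→(14, 4): d=(14,3) right/bottom  bias=-1
  edge (14, 4)→(15, 8): d=(1,4) right/bottom  bias=-1
    (2,1)@(5, 3): e=[5,13,35] → █
    (3,1)@(7, 3): e=[19,7,27] → █
    (4,1)@(9, 3): e=[33,1,19] → █
    (5,1)@(11, 3): e=[47,-5,11] → ·
    (2,2)@(5, 5): e=[-25,41,37] → ·
    (3,2)@(7, 5): e=[-11,35,29] → ·
    (4,2)@(9, 5): e=[3,29,21] → █
    (5,2)@(11, 5): e=[17,23,13] → █
    (6,2)@(13, 5): e=[31,17,5] → █
    (7,2)@(15, 5): e=[45,11,-3] → ·
    (4,3)@(9, 7): e=[-27,57,23] → ·
    (5,3)@(11, 7): e=[-13,51,15] → ·
  covered (7 px):
    · · · · · · · ·
    · · █ █ █ · · ·
    · · · · █ █ █ ·
    · · · · · · █ ·
T1:
  2·area = 31
  edge (1, 8)→(13, 3): d=(12,-5) top-left  bias=+0
  edge (13, 3)→(12, 6): d=(-1,3) right/bottom  bias=-1
  edge (12, 6)→(1, 8): d=(-11,2) right/bottom  bias=-1
    (6,1)@(13, 3): e=[0,0,31] → ·  [on edge]
    (4,2)@(9, 5): e=[4,10,17] → █
    (5,2)@(11, 5): e=[14,4,13] → █
    (6,2)@(13, 5): e=[24,-2,9] → ·
    (2,3)@(5, 7): e=[8,20,3] → █
    (3,3)@(7, 7): e=[18,14,-1] → ·
    (4,3)@(9, 7): e=[28,8,-5] → ·
    (5,3)@(11, 7): e=[38,2,-9] → ·
  covered (3 px):
    · · · · · · · ·
    · · · · · · · ·
    · · · · █ █ · ·
    · · █ · · · · ·

Final: "outside"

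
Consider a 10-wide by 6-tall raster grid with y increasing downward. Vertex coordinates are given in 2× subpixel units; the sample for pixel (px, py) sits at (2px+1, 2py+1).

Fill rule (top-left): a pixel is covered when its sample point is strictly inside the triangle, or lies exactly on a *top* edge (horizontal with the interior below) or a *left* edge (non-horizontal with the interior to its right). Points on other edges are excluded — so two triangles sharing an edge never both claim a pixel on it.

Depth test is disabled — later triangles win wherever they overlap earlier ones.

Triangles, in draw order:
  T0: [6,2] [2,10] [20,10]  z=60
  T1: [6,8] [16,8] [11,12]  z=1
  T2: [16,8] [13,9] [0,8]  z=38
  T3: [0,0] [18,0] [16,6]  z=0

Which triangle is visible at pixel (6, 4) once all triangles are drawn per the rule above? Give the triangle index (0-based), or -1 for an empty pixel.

T0:
  2·area = 144  (B↔C swapped to make it positive)
  edge (6, 2)→(20, 10): d=(14,8) right/bottom  bias=-1
  edge (20, 10)→(2, 10): d=(-18,0) right/bottom  bias=-1
  edge (2, 10)→(6, 2): d=(4,-8) top-left  bias=+0
    (3,1)@(7, 3): e=[6,126,12] → █
    (4,1)@(9, 3): e=[-10,126,28] → ·
    (2,2)@(5, 5): e=[50,90,4] → █
    (4,2)@(9, 5): e=[18,90,36] → █
    (5,2)@(11, 5): e=[2,90,52] → █
    (6,2)@(13, 5): e=[-14,90,68] → ·
    (2,3)@(5, 7): e=[78,54,12] → █
    (6,3)@(13, 7): e=[14,54,76] → █
    (7,3)@(15, 7): e=[-2,54,92] → ·
    (1,4)@(3, 9): e=[122,18,4] → █
    (7,4)@(15, 9): e=[26,18,100] → █
    (8,4)@(17, 9): e=[10,18,116] → █
  covered (18 px):
    · · · · · · · · · ·
    · · · █ · · · · · ·
    · · █ █ █ █ · · · ·
    · · █ █ █ █ █ · · ·
    · █ █ █ █ █ █ █ █ ·
    · · · · · · · · · ·
T1:
  2·area = 40
  edge (6, 8)→(16, 8): d=(10,0) top-left  bias=+0
  edge (16, 8)→(11, 12): d=(-5,4) right/bottom  bias=-1
  edge (11, 12)→(6, 8): d=(-5,-4) top-left  bias=+0
    (4,4)@(9, 9): e=[10,23,7] → █
    (5,4)@(11, 9): e=[10,15,15] → █
    (6,4)@(13, 9): e=[10,7,23] → █
    (7,4)@(15, 9): e=[10,-1,31] → ·
    (4,5)@(9, 11): e=[30,13,-3] → ·
    (5,5)@(11, 11): e=[30,5,5] → █
    (6,5)@(13, 11): e=[30,-3,13] → ·
  covered (4 px):
    · · · · · · · · · ·
    · · · · · · · · · ·
    · · · · · · · · · ·
    · · · · · · · · · ·
    · · · · █ █ █ · · ·
    · · · · · █ · · · ·
T2:
  2·area = 16
  edge (16, 8)→(13, 9): d=(-3,1) right/bottom  bias=-1
  edge (13, 9)→(0, 8): d=(-13,-1) top-left  bias=+0
  edge (0, 8)→(16, 8): d=(16,0) top-left  bias=+0
    (9,3)@(19, 7): e=[0,32,-16] → ·  [on edge]
    (6,4)@(13, 9): e=[0,0,16] → ·  [on edge]
    (3,5)@(7, 11): e=[0,-32,48] → ·  [on edge]
  covered (0 px):
    · · · · · · · · · ·
    · · · · · · · · · ·
    · · · · · · · · · ·
    · · · · · · · · · ·
    · · · · · · · · · ·
    · · · · · · · · · ·
T3:
  2·area = 108
  edge (0, 0)→(18, 0): d=(18,0) top-left  bias=+0
  edge (18, 0)→(16, 6): d=(-2,6) right/bottom  bias=-1
  edge (16, 6)→(0, 0): d=(-16,-6) top-left  bias=+0
    (1,0)@(3, 1): e=[18,88,2] → █
    (2,0)@(5, 1): e=[18,76,14] → █
    (3,0)@(7, 1): e=[18,64,26] → █
    (4,0)@(9, 1): e=[18,52,38] → █
    (5,0)@(11, 1): e=[18,40,50] → █
    (6,0)@(13, 1): e=[18,28,62] → █
    (7,0)@(15, 1): e=[18,16,74] → █
    (8,0)@(17, 1): e=[18,4,86] → █
    (9,0)@(19, 1): e=[18,-8,98] → ·
    (1,1)@(3, 3): e=[54,84,-30] → ·
    (2,1)@(5, 3): e=[54,72,-18] → ·
    (3,1)@(7, 3): e=[54,60,-6] → ·
    (8,1)@(17, 3): e=[54,0,54] → ·  [on edge]
    (7,4)@(15, 9): e=[162,0,-54] → ·  [on edge]
  covered (13 px):
    · █ █ █ █ █ █ █ █ ·
    · · · · █ █ █ █ · ·
    · · · · · · · █ · ·
    · · · · · · · · · ·
    · · · · · · · · · ·
    · · · · · · · · · ·

Z-buffer (winner per pixel, '.' = empty):
  . 3 3 3 3 3 3 3 3 .
  . . . 0 3 3 3 3 . .
  . . 0 0 0 0 . 3 . .
  . . 0 0 0 0 0 . . .
  . 0 0 0 1 1 1 0 0 .
  . . . . . 1 . . . .

Answer: 1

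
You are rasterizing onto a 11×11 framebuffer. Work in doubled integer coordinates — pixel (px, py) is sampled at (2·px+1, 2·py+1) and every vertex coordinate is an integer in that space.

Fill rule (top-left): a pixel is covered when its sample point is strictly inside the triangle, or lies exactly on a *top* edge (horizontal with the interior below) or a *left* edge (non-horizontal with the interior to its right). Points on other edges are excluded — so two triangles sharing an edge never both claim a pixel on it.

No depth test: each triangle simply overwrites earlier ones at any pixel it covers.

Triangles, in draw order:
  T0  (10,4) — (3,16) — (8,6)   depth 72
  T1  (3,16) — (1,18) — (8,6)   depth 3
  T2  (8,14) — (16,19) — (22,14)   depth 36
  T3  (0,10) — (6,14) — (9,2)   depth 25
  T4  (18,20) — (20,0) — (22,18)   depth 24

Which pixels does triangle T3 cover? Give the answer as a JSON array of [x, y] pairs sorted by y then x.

T0:
  2·area = 10
  edge (10, 4)→(3, 16): d=(-7,12) right/bottom  bias=-1
  edge (3, 16)→(8, 6): d=(5,-10) top-left  bias=+0
  edge (8, 6)→(10, 4): d=(2,-2) top-left  bias=+0
    (6,0)@(13, 1): e=[-15,25,0] → ·  [on edge]
    (5,1)@(11, 3): e=[-5,15,0] → ·  [on edge]
    (4,2)@(9, 5): e=[5,5,0] → #  [on edge]
    (5,2)@(11, 5): e=[-19,25,4] → ·
    (3,3)@(7, 7): e=[15,-5,0] → ·  [on edge]
    (4,3)@(9, 7): e=[-9,15,4] → ·
    (2,4)@(5, 9): e=[25,-15,0] → ·  [on edge]
    (3,4)@(7, 9): e=[1,5,4] → #
    (4,4)@(9, 9): e=[-23,25,8] → ·
    (1,5)@(3, 11): e=[35,-25,0] → ·  [on edge]
    (3,5)@(7, 11): e=[-13,15,8] → ·
    (0,6)@(1, 13): e=[45,-35,0] → ·  [on edge]
  covered (2 px):
    · · · · · · · · · · ·
    · · · · · · · · · · ·
    · · · · # · · · · · ·
    · · · · · · · · · · ·
    · · · # · · · · · · ·
    · · · · · · · · · · ·
    · · · · · · · · · · ·
    · · · · · · · · · · ·
    · · · · · · · · · · ·
    · · · · · · · · · · ·
    · · · · · · · · · · ·
T1:
  2·area = 10
  edge (3, 16)→(1, 18): d=(-2,2) right/bottom  bias=-1
  edge (1, 18)→(8, 6): d=(7,-12) top-left  bias=+0
  edge (8, 6)→(3, 16): d=(-5,10) right/bottom  bias=-1
    (1,7)@(3, 15): e=[2,3,5] → #
    (2,7)@(5, 15): e=[-2,27,-15] → ·
    (1,8)@(3, 17): e=[-2,17,-5] → ·
  covered (1 px):
    · · · · · · · · · · ·
    · · · · · · · · · · ·
    · · · · · · · · · · ·
    · · · · · · · · · · ·
    · · · · · · · · · · ·
    · · · · · · · · · · ·
    · · · · · · · · · · ·
    · # · · · · · · · · ·
    · · · · · · · · · · ·
    · · · · · · · · · · ·
    · · · · · · · · · · ·
T2:
  2·area = 70  (B↔C swapped to make it positive)
  edge (8, 14)→(22, 14): d=(14,0) top-left  bias=+0
  edge (22, 14)→(16, 19): d=(-6,5) right/bottom  bias=-1
  edge (16, 19)→(8, 14): d=(-8,-5) top-left  bias=+0
    (5,7)@(11, 15): e=[14,49,7] → #
    (6,7)@(13, 15): e=[14,39,17] → #
    (7,7)@(15, 15): e=[14,29,27] → #
    (8,7)@(17, 15): e=[14,19,37] → #
    (9,7)@(19, 15): e=[14,9,47] → #
    (10,7)@(21, 15): e=[14,-1,57] → ·
    (5,8)@(11, 17): e=[42,37,-9] → ·
    (6,8)@(13, 17): e=[42,27,1] → #
    (9,8)@(19, 17): e=[42,-3,31] → ·
    (6,9)@(13, 19): e=[70,15,-15] → ·
    (7,9)@(15, 19): e=[70,5,-5] → ·
    (8,9)@(17, 19): e=[70,-5,5] → ·
  covered (8 px):
    · · · · · · · · · · ·
    · · · · · · · · · · ·
    · · · · · · · · · · ·
    · · · · · · · · · · ·
    · · · · · · · · · · ·
    · · · · · · · · · · ·
    · · · · · · · · · · ·
    · · · · · # # # # # ·
    · · · · · · # # # · ·
    · · · · · · · · · · ·
    · · · · · · · · · · ·
T3:
  2·area = 84  (B↔C swapped to make it positive)
  edge (0, 10)→(9, 2): d=(9,-8) top-left  bias=+0
  edge (9, 2)→(6, 14): d=(-3,12) right/bottom  bias=-1
  edge (6, 14)→(0, 10): d=(-6,-4) top-left  bias=+0
    (3,2)@(7, 5): e=[11,15,58] → #
    (4,2)@(9, 5): e=[27,-9,66] → ·
    (2,3)@(5, 7): e=[13,33,38] → #
    (4,3)@(9, 7): e=[45,-15,54] → ·
    (1,4)@(3, 9): e=[15,51,18] → #
    (4,4)@(9, 9): e=[63,-21,42] → ·
    (1,5)@(3, 11): e=[33,45,6] → #
    (3,5)@(7, 11): e=[65,-3,22] → ·
    (1,6)@(3, 13): e=[51,39,-6] → ·
    (2,6)@(5, 13): e=[67,15,2] → #
    (3,6)@(7, 13): e=[83,-9,10] → ·
    (2,7)@(5, 15): e=[85,9,-10] → ·
  covered (9 px):
    · · · · · · · · · · ·
    · · · · · · · · · · ·
    · · · # · · · · · · ·
    · · # # · · · · · · ·
    · # # # · · · · · · ·
    · # # · · · · · · · ·
    · · # · · · · · · · ·
    · · · · · · · · · · ·
    · · · · · · · · · · ·
    · · · · · · · · · · ·
    · · · · · · · · · · ·
T4:
  2·area = 76
  edge (18, 20)→(20, 0): d=(2,-20) top-left  bias=+0
  edge (20, 0)→(22, 18): d=(2,18) right/bottom  bias=-1
  edge (22, 18)→(18, 20): d=(-4,2) right/bottom  bias=-1
    (10,4)@(21, 9): e=[38,0,38] → ·  [on edge]
    (9,5)@(19, 11): e=[2,40,34] → #
    (10,5)@(21, 11): e=[42,4,30] → #
    (9,6)@(19, 13): e=[6,44,26] → #
    (9,7)@(19, 15): e=[10,48,18] → #
    (9,8)@(19, 17): e=[14,52,10] → #
    (9,9)@(19, 19): e=[18,56,2] → #
    (10,9)@(21, 19): e=[58,20,-2] → ·
    (9,10)@(19, 21): e=[22,60,-6] → ·
  covered (9 px):
    · · · · · · · · · · ·
    · · · · · · · · · · ·
    · · · · · · · · · · ·
    · · · · · · · · · · ·
    · · · · · · · · · · ·
    · · · · · · · · · # #
    · · · · · · · · · # #
    · · · · · · · · · # #
    · · · · · · · · · # #
    · · · · · · · · · # ·
    · · · · · · · · · · ·

Answer: [[3,2],[2,3],[3,3],[1,4],[2,4],[3,4],[1,5],[2,5],[2,6]]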